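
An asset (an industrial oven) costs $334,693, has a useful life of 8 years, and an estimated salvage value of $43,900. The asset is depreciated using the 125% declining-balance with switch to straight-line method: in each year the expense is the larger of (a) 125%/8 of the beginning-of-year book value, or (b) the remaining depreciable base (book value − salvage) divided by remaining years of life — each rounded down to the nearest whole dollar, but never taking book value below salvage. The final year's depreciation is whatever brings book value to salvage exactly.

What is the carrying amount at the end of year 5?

$138,187

Depreciable base = $334,693 − $43,900 = $290,793.
Year 1: DB = ⌊$334,693 × 125%/8⌋ = $52,295; SL = ⌊$290,793/8⌋ = $36,349 → take DB $52,295. Book value $282,398.
Year 2: DB = ⌊$282,398 × 125%/8⌋ = $44,124; SL = ⌊$238,498/7⌋ = $34,071 → take DB $44,124. Book value $238,274.
Year 3: DB = ⌊$238,274 × 125%/8⌋ = $37,230; SL = ⌊$194,374/6⌋ = $32,395 → take DB $37,230. Book value $201,044.
Year 4: DB = ⌊$201,044 × 125%/8⌋ = $31,413; SL = ⌊$157,144/5⌋ = $31,428 → take SL $31,428. Book value $169,616.
Year 5: DB = ⌊$169,616 × 125%/8⌋ = $26,502; SL = ⌊$125,716/4⌋ = $31,429 → take SL $31,429. Book value $138,187.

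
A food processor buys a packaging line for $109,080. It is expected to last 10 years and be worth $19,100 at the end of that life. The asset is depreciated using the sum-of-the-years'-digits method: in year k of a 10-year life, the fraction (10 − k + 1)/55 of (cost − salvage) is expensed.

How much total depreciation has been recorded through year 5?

$65,440

Depreciable base = $109,080 − $19,100 = $89,980.
Sum of the years' digits = 10+9+8+7+6+5+4+3+2+1 = 55.
Year 1: $89,980 × 10/55 = $16,360. Book value $92,720.
Year 2: $89,980 × 9/55 = $14,724. Book value $77,996.
Year 3: $89,980 × 8/55 = $13,088. Book value $64,908.
Year 4: $89,980 × 7/55 = $11,452. Book value $53,456.
Year 5: $89,980 × 6/55 = $9,816. Book value $43,640.
Accumulated through year 5 = $109,080 − $43,640 = $65,440.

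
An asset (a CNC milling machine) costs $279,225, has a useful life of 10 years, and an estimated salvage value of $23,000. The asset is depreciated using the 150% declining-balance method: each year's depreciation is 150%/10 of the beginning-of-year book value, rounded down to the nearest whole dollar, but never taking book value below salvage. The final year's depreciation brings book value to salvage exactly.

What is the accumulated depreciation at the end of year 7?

Depreciable base = $279,225 − $23,000 = $256,225.
Year 1: ⌊$279,225 × 150%/10⌋ = $41,883. Book value $237,342.
Year 2: ⌊$237,342 × 150%/10⌋ = $35,601. Book value $201,741.
Year 3: ⌊$201,741 × 150%/10⌋ = $30,261. Book value $171,480.
Year 4: ⌊$171,480 × 150%/10⌋ = $25,722. Book value $145,758.
Year 5: ⌊$145,758 × 150%/10⌋ = $21,863. Book value $123,895.
Year 6: ⌊$123,895 × 150%/10⌋ = $18,584. Book value $105,311.
Year 7: ⌊$105,311 × 150%/10⌋ = $15,796. Book value $89,515.
Accumulated through year 7 = $279,225 − $89,515 = $189,710.

$189,710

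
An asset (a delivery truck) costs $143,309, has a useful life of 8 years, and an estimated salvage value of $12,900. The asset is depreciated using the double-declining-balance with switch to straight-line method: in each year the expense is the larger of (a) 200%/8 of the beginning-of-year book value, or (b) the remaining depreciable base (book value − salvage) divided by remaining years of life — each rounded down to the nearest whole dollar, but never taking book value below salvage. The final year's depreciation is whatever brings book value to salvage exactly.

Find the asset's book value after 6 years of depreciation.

Depreciable base = $143,309 − $12,900 = $130,409.
Year 1: DB = ⌊$143,309 × 200%/8⌋ = $35,827; SL = ⌊$130,409/8⌋ = $16,301 → take DB $35,827. Book value $107,482.
Year 2: DB = ⌊$107,482 × 200%/8⌋ = $26,870; SL = ⌊$94,582/7⌋ = $13,511 → take DB $26,870. Book value $80,612.
Year 3: DB = ⌊$80,612 × 200%/8⌋ = $20,153; SL = ⌊$67,712/6⌋ = $11,285 → take DB $20,153. Book value $60,459.
Year 4: DB = ⌊$60,459 × 200%/8⌋ = $15,114; SL = ⌊$47,559/5⌋ = $9,511 → take DB $15,114. Book value $45,345.
Year 5: DB = ⌊$45,345 × 200%/8⌋ = $11,336; SL = ⌊$32,445/4⌋ = $8,111 → take DB $11,336. Book value $34,009.
Year 6: DB = ⌊$34,009 × 200%/8⌋ = $8,502; SL = ⌊$21,109/3⌋ = $7,036 → take DB $8,502. Book value $25,507.

$25,507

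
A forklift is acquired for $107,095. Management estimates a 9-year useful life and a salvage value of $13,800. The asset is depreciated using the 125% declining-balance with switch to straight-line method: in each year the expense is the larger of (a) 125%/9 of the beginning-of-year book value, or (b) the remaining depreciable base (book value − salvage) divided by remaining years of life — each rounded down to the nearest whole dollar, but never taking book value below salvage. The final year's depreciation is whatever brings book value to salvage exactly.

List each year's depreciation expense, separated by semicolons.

Depreciable base = $107,095 − $13,800 = $93,295.
Year 1: DB = ⌊$107,095 × 125%/9⌋ = $14,874; SL = ⌊$93,295/9⌋ = $10,366 → take DB $14,874. Book value $92,221.
Year 2: DB = ⌊$92,221 × 125%/9⌋ = $12,808; SL = ⌊$78,421/8⌋ = $9,802 → take DB $12,808. Book value $79,413.
Year 3: DB = ⌊$79,413 × 125%/9⌋ = $11,029; SL = ⌊$65,613/7⌋ = $9,373 → take DB $11,029. Book value $68,384.
Year 4: DB = ⌊$68,384 × 125%/9⌋ = $9,497; SL = ⌊$54,584/6⌋ = $9,097 → take DB $9,497. Book value $58,887.
Year 5: DB = ⌊$58,887 × 125%/9⌋ = $8,178; SL = ⌊$45,087/5⌋ = $9,017 → take SL $9,017. Book value $49,870.
Year 6: DB = ⌊$49,870 × 125%/9⌋ = $6,926; SL = ⌊$36,070/4⌋ = $9,017 → take SL $9,017. Book value $40,853.
Year 7: DB = ⌊$40,853 × 125%/9⌋ = $5,674; SL = ⌊$27,053/3⌋ = $9,017 → take SL $9,017. Book value $31,836.
Year 8: DB = ⌊$31,836 × 125%/9⌋ = $4,421; SL = ⌊$18,036/2⌋ = $9,018 → take SL $9,018. Book value $22,818.
Year 9 (final): $22,818 − $13,800 = $9,018. Book value $13,800.

$14,874; $12,808; $11,029; $9,497; $9,017; $9,017; $9,017; $9,018; $9,018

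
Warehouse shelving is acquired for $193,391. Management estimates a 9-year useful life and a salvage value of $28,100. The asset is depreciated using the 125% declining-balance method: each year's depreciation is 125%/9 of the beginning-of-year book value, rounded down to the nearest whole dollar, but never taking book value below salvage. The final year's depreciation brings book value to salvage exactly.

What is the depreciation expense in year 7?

$10,951

Depreciable base = $193,391 − $28,100 = $165,291.
Year 1: ⌊$193,391 × 125%/9⌋ = $26,859. Book value $166,532.
Year 2: ⌊$166,532 × 125%/9⌋ = $23,129. Book value $143,403.
Year 3: ⌊$143,403 × 125%/9⌋ = $19,917. Book value $123,486.
Year 4: ⌊$123,486 × 125%/9⌋ = $17,150. Book value $106,336.
Year 5: ⌊$106,336 × 125%/9⌋ = $14,768. Book value $91,568.
Year 6: ⌊$91,568 × 125%/9⌋ = $12,717. Book value $78,851.
Year 7: ⌊$78,851 × 125%/9⌋ = $10,951. Book value $67,900.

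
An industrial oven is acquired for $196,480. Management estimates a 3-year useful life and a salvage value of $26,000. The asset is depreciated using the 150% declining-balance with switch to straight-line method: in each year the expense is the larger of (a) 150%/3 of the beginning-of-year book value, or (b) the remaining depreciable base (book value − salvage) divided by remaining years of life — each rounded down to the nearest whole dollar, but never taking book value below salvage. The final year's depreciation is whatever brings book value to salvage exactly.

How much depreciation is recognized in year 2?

Depreciable base = $196,480 − $26,000 = $170,480.
Year 1: DB = ⌊$196,480 × 150%/3⌋ = $98,240; SL = ⌊$170,480/3⌋ = $56,826 → take DB $98,240. Book value $98,240.
Year 2: DB = ⌊$98,240 × 150%/3⌋ = $49,120; SL = ⌊$72,240/2⌋ = $36,120 → take DB $49,120. Book value $49,120.

$49,120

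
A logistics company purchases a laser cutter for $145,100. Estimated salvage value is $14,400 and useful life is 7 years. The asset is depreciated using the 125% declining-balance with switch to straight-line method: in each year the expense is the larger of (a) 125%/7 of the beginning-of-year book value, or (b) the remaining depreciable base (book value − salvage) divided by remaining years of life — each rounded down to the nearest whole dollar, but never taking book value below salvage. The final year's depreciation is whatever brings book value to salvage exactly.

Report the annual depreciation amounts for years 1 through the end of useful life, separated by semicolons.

$25,910; $21,283; $17,483; $16,506; $16,506; $16,506; $16,506

Depreciable base = $145,100 − $14,400 = $130,700.
Year 1: DB = ⌊$145,100 × 125%/7⌋ = $25,910; SL = ⌊$130,700/7⌋ = $18,671 → take DB $25,910. Book value $119,190.
Year 2: DB = ⌊$119,190 × 125%/7⌋ = $21,283; SL = ⌊$104,790/6⌋ = $17,465 → take DB $21,283. Book value $97,907.
Year 3: DB = ⌊$97,907 × 125%/7⌋ = $17,483; SL = ⌊$83,507/5⌋ = $16,701 → take DB $17,483. Book value $80,424.
Year 4: DB = ⌊$80,424 × 125%/7⌋ = $14,361; SL = ⌊$66,024/4⌋ = $16,506 → take SL $16,506. Book value $63,918.
Year 5: DB = ⌊$63,918 × 125%/7⌋ = $11,413; SL = ⌊$49,518/3⌋ = $16,506 → take SL $16,506. Book value $47,412.
Year 6: DB = ⌊$47,412 × 125%/7⌋ = $8,466; SL = ⌊$33,012/2⌋ = $16,506 → take SL $16,506. Book value $30,906.
Year 7 (final): $30,906 − $14,400 = $16,506. Book value $14,400.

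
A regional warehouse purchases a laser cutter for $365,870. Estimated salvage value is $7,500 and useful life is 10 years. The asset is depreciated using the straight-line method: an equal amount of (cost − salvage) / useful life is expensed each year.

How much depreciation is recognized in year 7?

Depreciable base = $365,870 − $7,500 = $358,370.
Annual expense = $358,370 / 10 = $35,837.

$35,837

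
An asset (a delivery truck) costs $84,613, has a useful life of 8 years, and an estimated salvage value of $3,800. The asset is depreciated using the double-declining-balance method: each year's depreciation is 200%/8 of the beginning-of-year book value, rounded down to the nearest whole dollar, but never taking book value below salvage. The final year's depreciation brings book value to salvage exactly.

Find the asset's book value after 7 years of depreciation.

$11,295

Depreciable base = $84,613 − $3,800 = $80,813.
Year 1: ⌊$84,613 × 200%/8⌋ = $21,153. Book value $63,460.
Year 2: ⌊$63,460 × 200%/8⌋ = $15,865. Book value $47,595.
Year 3: ⌊$47,595 × 200%/8⌋ = $11,898. Book value $35,697.
Year 4: ⌊$35,697 × 200%/8⌋ = $8,924. Book value $26,773.
Year 5: ⌊$26,773 × 200%/8⌋ = $6,693. Book value $20,080.
Year 6: ⌊$20,080 × 200%/8⌋ = $5,020. Book value $15,060.
Year 7: ⌊$15,060 × 200%/8⌋ = $3,765. Book value $11,295.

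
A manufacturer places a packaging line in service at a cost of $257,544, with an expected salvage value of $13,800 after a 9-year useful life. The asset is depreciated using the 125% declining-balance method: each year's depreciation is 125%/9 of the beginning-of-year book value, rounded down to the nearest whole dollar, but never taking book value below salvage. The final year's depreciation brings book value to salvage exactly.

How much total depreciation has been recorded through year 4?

$115,935

Depreciable base = $257,544 − $13,800 = $243,744.
Year 1: ⌊$257,544 × 125%/9⌋ = $35,770. Book value $221,774.
Year 2: ⌊$221,774 × 125%/9⌋ = $30,801. Book value $190,973.
Year 3: ⌊$190,973 × 125%/9⌋ = $26,524. Book value $164,449.
Year 4: ⌊$164,449 × 125%/9⌋ = $22,840. Book value $141,609.
Accumulated through year 4 = $257,544 − $141,609 = $115,935.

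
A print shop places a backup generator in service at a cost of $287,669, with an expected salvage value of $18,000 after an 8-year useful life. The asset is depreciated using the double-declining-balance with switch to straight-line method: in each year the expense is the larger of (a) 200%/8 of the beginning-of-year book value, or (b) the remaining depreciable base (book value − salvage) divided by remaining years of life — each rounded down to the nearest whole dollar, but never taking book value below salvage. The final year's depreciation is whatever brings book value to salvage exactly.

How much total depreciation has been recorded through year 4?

Depreciable base = $287,669 − $18,000 = $269,669.
Year 1: DB = ⌊$287,669 × 200%/8⌋ = $71,917; SL = ⌊$269,669/8⌋ = $33,708 → take DB $71,917. Book value $215,752.
Year 2: DB = ⌊$215,752 × 200%/8⌋ = $53,938; SL = ⌊$197,752/7⌋ = $28,250 → take DB $53,938. Book value $161,814.
Year 3: DB = ⌊$161,814 × 200%/8⌋ = $40,453; SL = ⌊$143,814/6⌋ = $23,969 → take DB $40,453. Book value $121,361.
Year 4: DB = ⌊$121,361 × 200%/8⌋ = $30,340; SL = ⌊$103,361/5⌋ = $20,672 → take DB $30,340. Book value $91,021.
Accumulated through year 4 = $287,669 − $91,021 = $196,648.

$196,648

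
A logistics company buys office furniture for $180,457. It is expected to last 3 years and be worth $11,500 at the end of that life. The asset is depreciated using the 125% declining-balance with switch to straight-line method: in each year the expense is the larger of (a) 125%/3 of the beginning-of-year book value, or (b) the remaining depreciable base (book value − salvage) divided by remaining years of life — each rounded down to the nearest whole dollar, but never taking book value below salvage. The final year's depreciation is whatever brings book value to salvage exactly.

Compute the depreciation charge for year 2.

Depreciable base = $180,457 − $11,500 = $168,957.
Year 1: DB = ⌊$180,457 × 125%/3⌋ = $75,190; SL = ⌊$168,957/3⌋ = $56,319 → take DB $75,190. Book value $105,267.
Year 2: DB = ⌊$105,267 × 125%/3⌋ = $43,861; SL = ⌊$93,767/2⌋ = $46,883 → take SL $46,883. Book value $58,384.

$46,883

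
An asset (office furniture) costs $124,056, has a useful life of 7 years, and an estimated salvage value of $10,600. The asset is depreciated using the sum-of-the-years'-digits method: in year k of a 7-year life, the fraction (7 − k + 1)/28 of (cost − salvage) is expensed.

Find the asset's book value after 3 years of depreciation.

$51,120

Depreciable base = $124,056 − $10,600 = $113,456.
Sum of the years' digits = 7+6+5+4+3+2+1 = 28.
Year 1: $113,456 × 7/28 = $28,364. Book value $95,692.
Year 2: $113,456 × 6/28 = $24,312. Book value $71,380.
Year 3: $113,456 × 5/28 = $20,260. Book value $51,120.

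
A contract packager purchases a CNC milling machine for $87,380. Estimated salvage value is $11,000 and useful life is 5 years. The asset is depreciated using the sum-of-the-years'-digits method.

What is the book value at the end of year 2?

$41,552

Depreciable base = $87,380 − $11,000 = $76,380.
Sum of the years' digits = 5+4+3+2+1 = 15.
Year 1: $76,380 × 5/15 = $25,460. Book value $61,920.
Year 2: $76,380 × 4/15 = $20,368. Book value $41,552.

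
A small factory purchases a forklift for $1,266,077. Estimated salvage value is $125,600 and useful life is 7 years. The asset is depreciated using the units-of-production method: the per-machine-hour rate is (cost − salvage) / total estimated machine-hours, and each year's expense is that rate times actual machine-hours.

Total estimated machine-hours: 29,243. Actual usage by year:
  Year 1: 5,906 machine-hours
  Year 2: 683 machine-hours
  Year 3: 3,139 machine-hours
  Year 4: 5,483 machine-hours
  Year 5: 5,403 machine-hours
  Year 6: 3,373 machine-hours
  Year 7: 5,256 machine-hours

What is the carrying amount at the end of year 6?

Depreciable base = $1,266,077 − $125,600 = $1,140,477.
Rate = $1,140,477 / 29,243 machine-hours = $39 per machine-hour.
Year 1: 5,906 × $39 = $230,334. Book value $1,035,743.
Year 2: 683 × $39 = $26,637. Book value $1,009,106.
Year 3: 3,139 × $39 = $122,421. Book value $886,685.
Year 4: 5,483 × $39 = $213,837. Book value $672,848.
Year 5: 5,403 × $39 = $210,717. Book value $462,131.
Year 6: 3,373 × $39 = $131,547. Book value $330,584.

$330,584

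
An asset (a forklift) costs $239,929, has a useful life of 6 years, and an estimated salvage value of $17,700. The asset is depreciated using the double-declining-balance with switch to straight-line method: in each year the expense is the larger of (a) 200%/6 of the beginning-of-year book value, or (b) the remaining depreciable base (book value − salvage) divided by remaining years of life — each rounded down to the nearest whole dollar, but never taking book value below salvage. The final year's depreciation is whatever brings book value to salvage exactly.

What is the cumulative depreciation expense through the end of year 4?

Depreciable base = $239,929 − $17,700 = $222,229.
Year 1: DB = ⌊$239,929 × 200%/6⌋ = $79,976; SL = ⌊$222,229/6⌋ = $37,038 → take DB $79,976. Book value $159,953.
Year 2: DB = ⌊$159,953 × 200%/6⌋ = $53,317; SL = ⌊$142,253/5⌋ = $28,450 → take DB $53,317. Book value $106,636.
Year 3: DB = ⌊$106,636 × 200%/6⌋ = $35,545; SL = ⌊$88,936/4⌋ = $22,234 → take DB $35,545. Book value $71,091.
Year 4: DB = ⌊$71,091 × 200%/6⌋ = $23,697; SL = ⌊$53,391/3⌋ = $17,797 → take DB $23,697. Book value $47,394.
Accumulated through year 4 = $239,929 − $47,394 = $192,535.

$192,535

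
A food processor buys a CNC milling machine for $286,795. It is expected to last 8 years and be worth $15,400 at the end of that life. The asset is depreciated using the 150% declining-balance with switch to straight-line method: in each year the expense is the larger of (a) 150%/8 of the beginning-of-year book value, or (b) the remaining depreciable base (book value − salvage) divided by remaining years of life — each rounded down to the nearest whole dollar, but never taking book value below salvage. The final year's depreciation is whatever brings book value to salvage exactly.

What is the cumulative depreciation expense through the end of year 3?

$132,964

Depreciable base = $286,795 − $15,400 = $271,395.
Year 1: DB = ⌊$286,795 × 150%/8⌋ = $53,774; SL = ⌊$271,395/8⌋ = $33,924 → take DB $53,774. Book value $233,021.
Year 2: DB = ⌊$233,021 × 150%/8⌋ = $43,691; SL = ⌊$217,621/7⌋ = $31,088 → take DB $43,691. Book value $189,330.
Year 3: DB = ⌊$189,330 × 150%/8⌋ = $35,499; SL = ⌊$173,930/6⌋ = $28,988 → take DB $35,499. Book value $153,831.
Accumulated through year 3 = $286,795 − $153,831 = $132,964.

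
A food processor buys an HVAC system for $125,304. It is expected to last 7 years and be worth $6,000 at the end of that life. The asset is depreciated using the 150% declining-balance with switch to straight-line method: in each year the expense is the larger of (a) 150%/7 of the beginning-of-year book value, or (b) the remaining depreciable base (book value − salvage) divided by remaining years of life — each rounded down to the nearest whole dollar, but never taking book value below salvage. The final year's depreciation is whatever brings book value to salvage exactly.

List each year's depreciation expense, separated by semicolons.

$26,850; $21,097; $16,576; $13,695; $13,695; $13,695; $13,696

Depreciable base = $125,304 − $6,000 = $119,304.
Year 1: DB = ⌊$125,304 × 150%/7⌋ = $26,850; SL = ⌊$119,304/7⌋ = $17,043 → take DB $26,850. Book value $98,454.
Year 2: DB = ⌊$98,454 × 150%/7⌋ = $21,097; SL = ⌊$92,454/6⌋ = $15,409 → take DB $21,097. Book value $77,357.
Year 3: DB = ⌊$77,357 × 150%/7⌋ = $16,576; SL = ⌊$71,357/5⌋ = $14,271 → take DB $16,576. Book value $60,781.
Year 4: DB = ⌊$60,781 × 150%/7⌋ = $13,024; SL = ⌊$54,781/4⌋ = $13,695 → take SL $13,695. Book value $47,086.
Year 5: DB = ⌊$47,086 × 150%/7⌋ = $10,089; SL = ⌊$41,086/3⌋ = $13,695 → take SL $13,695. Book value $33,391.
Year 6: DB = ⌊$33,391 × 150%/7⌋ = $7,155; SL = ⌊$27,391/2⌋ = $13,695 → take SL $13,695. Book value $19,696.
Year 7 (final): $19,696 − $6,000 = $13,696. Book value $6,000.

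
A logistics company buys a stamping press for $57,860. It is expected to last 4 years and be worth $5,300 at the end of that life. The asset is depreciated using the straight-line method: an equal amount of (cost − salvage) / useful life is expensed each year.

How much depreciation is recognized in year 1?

$13,140

Depreciable base = $57,860 − $5,300 = $52,560.
Annual expense = $52,560 / 4 = $13,140.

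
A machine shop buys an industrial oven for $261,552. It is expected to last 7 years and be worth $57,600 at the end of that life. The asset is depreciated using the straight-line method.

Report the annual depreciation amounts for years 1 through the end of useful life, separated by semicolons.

$29,136; $29,136; $29,136; $29,136; $29,136; $29,136; $29,136

Depreciable base = $261,552 − $57,600 = $203,952.
Annual expense = $203,952 / 7 = $29,136.
End of year 1: book value $232,416.
End of year 2: book value $203,280.
End of year 3: book value $174,144.
End of year 4: book value $145,008.
End of year 5: book value $115,872.
End of year 6: book value $86,736.
End of year 7: book value $57,600.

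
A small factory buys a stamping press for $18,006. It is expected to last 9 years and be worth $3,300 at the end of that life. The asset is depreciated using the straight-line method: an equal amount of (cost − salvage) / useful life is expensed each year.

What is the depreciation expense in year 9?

$1,634

Depreciable base = $18,006 − $3,300 = $14,706.
Annual expense = $14,706 / 9 = $1,634.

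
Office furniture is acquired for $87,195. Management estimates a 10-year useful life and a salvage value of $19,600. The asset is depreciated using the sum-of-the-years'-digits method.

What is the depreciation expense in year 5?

$7,374

Depreciable base = $87,195 − $19,600 = $67,595.
Sum of the years' digits = 10+9+8+7+6+5+4+3+2+1 = 55.
Year 1: $67,595 × 10/55 = $12,290. Book value $74,905.
Year 2: $67,595 × 9/55 = $11,061. Book value $63,844.
Year 3: $67,595 × 8/55 = $9,832. Book value $54,012.
Year 4: $67,595 × 7/55 = $8,603. Book value $45,409.
Year 5: $67,595 × 6/55 = $7,374. Book value $38,035.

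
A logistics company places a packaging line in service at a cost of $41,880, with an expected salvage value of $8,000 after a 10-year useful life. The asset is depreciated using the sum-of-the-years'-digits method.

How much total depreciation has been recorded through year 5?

Depreciable base = $41,880 − $8,000 = $33,880.
Sum of the years' digits = 10+9+8+7+6+5+4+3+2+1 = 55.
Year 1: $33,880 × 10/55 = $6,160. Book value $35,720.
Year 2: $33,880 × 9/55 = $5,544. Book value $30,176.
Year 3: $33,880 × 8/55 = $4,928. Book value $25,248.
Year 4: $33,880 × 7/55 = $4,312. Book value $20,936.
Year 5: $33,880 × 6/55 = $3,696. Book value $17,240.
Accumulated through year 5 = $41,880 − $17,240 = $24,640.

$24,640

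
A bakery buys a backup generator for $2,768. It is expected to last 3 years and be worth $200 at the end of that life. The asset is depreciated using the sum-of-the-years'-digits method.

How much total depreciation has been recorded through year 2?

$2,140

Depreciable base = $2,768 − $200 = $2,568.
Sum of the years' digits = 3+2+1 = 6.
Year 1: $2,568 × 3/6 = $1,284. Book value $1,484.
Year 2: $2,568 × 2/6 = $856. Book value $628.
Accumulated through year 2 = $2,768 − $628 = $2,140.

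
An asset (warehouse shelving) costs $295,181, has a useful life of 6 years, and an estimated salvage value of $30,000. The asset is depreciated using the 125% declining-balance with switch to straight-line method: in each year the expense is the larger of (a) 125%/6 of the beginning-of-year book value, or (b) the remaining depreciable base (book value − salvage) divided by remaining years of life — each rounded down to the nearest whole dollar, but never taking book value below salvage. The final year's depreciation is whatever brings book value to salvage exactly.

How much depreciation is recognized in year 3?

Depreciable base = $295,181 − $30,000 = $265,181.
Year 1: DB = ⌊$295,181 × 125%/6⌋ = $61,496; SL = ⌊$265,181/6⌋ = $44,196 → take DB $61,496. Book value $233,685.
Year 2: DB = ⌊$233,685 × 125%/6⌋ = $48,684; SL = ⌊$203,685/5⌋ = $40,737 → take DB $48,684. Book value $185,001.
Year 3: DB = ⌊$185,001 × 125%/6⌋ = $38,541; SL = ⌊$155,001/4⌋ = $38,750 → take SL $38,750. Book value $146,251.

$38,750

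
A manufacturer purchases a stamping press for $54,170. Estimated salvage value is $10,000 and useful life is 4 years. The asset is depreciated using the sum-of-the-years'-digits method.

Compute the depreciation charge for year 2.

$13,251

Depreciable base = $54,170 − $10,000 = $44,170.
Sum of the years' digits = 4+3+2+1 = 10.
Year 1: $44,170 × 4/10 = $17,668. Book value $36,502.
Year 2: $44,170 × 3/10 = $13,251. Book value $23,251.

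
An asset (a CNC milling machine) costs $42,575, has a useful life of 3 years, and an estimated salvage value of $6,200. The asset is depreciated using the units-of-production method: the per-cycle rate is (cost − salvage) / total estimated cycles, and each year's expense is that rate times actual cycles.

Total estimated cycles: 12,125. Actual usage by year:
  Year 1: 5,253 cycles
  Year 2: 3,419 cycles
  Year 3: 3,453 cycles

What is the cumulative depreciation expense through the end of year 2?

Depreciable base = $42,575 − $6,200 = $36,375.
Rate = $36,375 / 12,125 cycles = $3 per cycle.
Year 1: 5,253 × $3 = $15,759. Book value $26,816.
Year 2: 3,419 × $3 = $10,257. Book value $16,559.
Accumulated through year 2 = $42,575 − $16,559 = $26,016.

$26,016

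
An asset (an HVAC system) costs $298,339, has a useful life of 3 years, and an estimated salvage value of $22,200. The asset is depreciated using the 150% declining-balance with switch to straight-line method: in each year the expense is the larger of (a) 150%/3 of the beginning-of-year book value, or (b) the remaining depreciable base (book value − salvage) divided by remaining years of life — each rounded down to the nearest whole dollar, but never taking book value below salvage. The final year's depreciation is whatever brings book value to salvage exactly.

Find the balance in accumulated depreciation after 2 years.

$223,754

Depreciable base = $298,339 − $22,200 = $276,139.
Year 1: DB = ⌊$298,339 × 150%/3⌋ = $149,169; SL = ⌊$276,139/3⌋ = $92,046 → take DB $149,169. Book value $149,170.
Year 2: DB = ⌊$149,170 × 150%/3⌋ = $74,585; SL = ⌊$126,970/2⌋ = $63,485 → take DB $74,585. Book value $74,585.
Accumulated through year 2 = $298,339 − $74,585 = $223,754.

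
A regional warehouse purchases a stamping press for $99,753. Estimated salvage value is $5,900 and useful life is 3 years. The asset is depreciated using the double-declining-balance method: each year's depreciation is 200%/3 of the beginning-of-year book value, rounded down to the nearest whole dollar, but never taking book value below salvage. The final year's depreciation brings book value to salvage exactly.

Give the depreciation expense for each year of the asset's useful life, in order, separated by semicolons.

$66,502; $22,167; $5,184

Depreciable base = $99,753 − $5,900 = $93,853.
Year 1: ⌊$99,753 × 200%/3⌋ = $66,502. Book value $33,251.
Year 2: ⌊$33,251 × 200%/3⌋ = $22,167. Book value $11,084.
Year 3 (final): $11,084 − $5,900 = $5,184. Book value $5,900.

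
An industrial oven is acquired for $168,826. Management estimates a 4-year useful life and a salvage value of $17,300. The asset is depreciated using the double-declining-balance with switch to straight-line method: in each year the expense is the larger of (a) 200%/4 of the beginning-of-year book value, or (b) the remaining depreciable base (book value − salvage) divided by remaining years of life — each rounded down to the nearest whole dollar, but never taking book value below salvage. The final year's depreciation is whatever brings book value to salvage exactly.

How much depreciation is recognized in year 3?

$21,103

Depreciable base = $168,826 − $17,300 = $151,526.
Year 1: DB = ⌊$168,826 × 200%/4⌋ = $84,413; SL = ⌊$151,526/4⌋ = $37,881 → take DB $84,413. Book value $84,413.
Year 2: DB = ⌊$84,413 × 200%/4⌋ = $42,206; SL = ⌊$67,113/3⌋ = $22,371 → take DB $42,206. Book value $42,207.
Year 3: DB = ⌊$42,207 × 200%/4⌋ = $21,103; SL = ⌊$24,907/2⌋ = $12,453 → take DB $21,103. Book value $21,104.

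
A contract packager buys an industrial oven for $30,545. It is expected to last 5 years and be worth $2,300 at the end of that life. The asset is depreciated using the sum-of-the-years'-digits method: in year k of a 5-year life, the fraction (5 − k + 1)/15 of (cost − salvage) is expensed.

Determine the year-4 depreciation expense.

Depreciable base = $30,545 − $2,300 = $28,245.
Sum of the years' digits = 5+4+3+2+1 = 15.
Year 1: $28,245 × 5/15 = $9,415. Book value $21,130.
Year 2: $28,245 × 4/15 = $7,532. Book value $13,598.
Year 3: $28,245 × 3/15 = $5,649. Book value $7,949.
Year 4: $28,245 × 2/15 = $3,766. Book value $4,183.

$3,766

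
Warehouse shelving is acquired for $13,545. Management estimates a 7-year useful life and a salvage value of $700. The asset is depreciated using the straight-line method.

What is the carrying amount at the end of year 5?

Depreciable base = $13,545 − $700 = $12,845.
Annual expense = $12,845 / 7 = $1,835.
End of year 1: book value $11,710.
End of year 2: book value $9,875.
End of year 3: book value $8,040.
End of year 4: book value $6,205.
End of year 5: book value $4,370.

$4,370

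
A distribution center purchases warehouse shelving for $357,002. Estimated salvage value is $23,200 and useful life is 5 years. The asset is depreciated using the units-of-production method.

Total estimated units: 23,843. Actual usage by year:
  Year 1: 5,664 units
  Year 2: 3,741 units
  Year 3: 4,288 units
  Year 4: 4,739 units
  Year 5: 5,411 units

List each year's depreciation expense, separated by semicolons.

Depreciable base = $357,002 − $23,200 = $333,802.
Rate = $333,802 / 23,843 units = $14 per unit.
Year 1: 5,664 × $14 = $79,296. Book value $277,706.
Year 2: 3,741 × $14 = $52,374. Book value $225,332.
Year 3: 4,288 × $14 = $60,032. Book value $165,300.
Year 4: 4,739 × $14 = $66,346. Book value $98,954.
Year 5: 5,411 × $14 = $75,754. Book value $23,200.

$79,296; $52,374; $60,032; $66,346; $75,754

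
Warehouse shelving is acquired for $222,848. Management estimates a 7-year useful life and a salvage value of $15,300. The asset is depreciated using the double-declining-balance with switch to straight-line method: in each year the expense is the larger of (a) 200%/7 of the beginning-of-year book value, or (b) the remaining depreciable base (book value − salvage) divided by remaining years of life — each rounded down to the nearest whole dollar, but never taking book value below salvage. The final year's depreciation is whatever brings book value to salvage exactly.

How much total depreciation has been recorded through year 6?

Depreciable base = $222,848 − $15,300 = $207,548.
Year 1: DB = ⌊$222,848 × 200%/7⌋ = $63,670; SL = ⌊$207,548/7⌋ = $29,649 → take DB $63,670. Book value $159,178.
Year 2: DB = ⌊$159,178 × 200%/7⌋ = $45,479; SL = ⌊$143,878/6⌋ = $23,979 → take DB $45,479. Book value $113,699.
Year 3: DB = ⌊$113,699 × 200%/7⌋ = $32,485; SL = ⌊$98,399/5⌋ = $19,679 → take DB $32,485. Book value $81,214.
Year 4: DB = ⌊$81,214 × 200%/7⌋ = $23,204; SL = ⌊$65,914/4⌋ = $16,478 → take DB $23,204. Book value $58,010.
Year 5: DB = ⌊$58,010 × 200%/7⌋ = $16,574; SL = ⌊$42,710/3⌋ = $14,236 → take DB $16,574. Book value $41,436.
Year 6: DB = ⌊$41,436 × 200%/7⌋ = $11,838; SL = ⌊$26,136/2⌋ = $13,068 → take SL $13,068. Book value $28,368.
Accumulated through year 6 = $222,848 − $28,368 = $194,480.

$194,480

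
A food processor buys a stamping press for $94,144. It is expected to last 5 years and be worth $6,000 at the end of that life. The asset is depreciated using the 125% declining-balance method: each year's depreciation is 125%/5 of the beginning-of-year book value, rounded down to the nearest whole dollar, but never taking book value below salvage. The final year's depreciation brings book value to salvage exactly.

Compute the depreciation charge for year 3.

Depreciable base = $94,144 − $6,000 = $88,144.
Year 1: ⌊$94,144 × 125%/5⌋ = $23,536. Book value $70,608.
Year 2: ⌊$70,608 × 125%/5⌋ = $17,652. Book value $52,956.
Year 3: ⌊$52,956 × 125%/5⌋ = $13,239. Book value $39,717.

$13,239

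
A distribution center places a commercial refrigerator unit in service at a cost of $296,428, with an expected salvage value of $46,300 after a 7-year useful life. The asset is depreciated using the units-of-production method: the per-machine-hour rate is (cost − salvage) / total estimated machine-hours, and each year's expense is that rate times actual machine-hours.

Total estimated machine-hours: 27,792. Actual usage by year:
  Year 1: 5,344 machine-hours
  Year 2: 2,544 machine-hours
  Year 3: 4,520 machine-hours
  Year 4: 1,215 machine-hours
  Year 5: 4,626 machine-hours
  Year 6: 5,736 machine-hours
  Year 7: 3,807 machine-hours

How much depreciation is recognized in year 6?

Depreciable base = $296,428 − $46,300 = $250,128.
Rate = $250,128 / 27,792 machine-hours = $9 per machine-hour.
Year 1: 5,344 × $9 = $48,096. Book value $248,332.
Year 2: 2,544 × $9 = $22,896. Book value $225,436.
Year 3: 4,520 × $9 = $40,680. Book value $184,756.
Year 4: 1,215 × $9 = $10,935. Book value $173,821.
Year 5: 4,626 × $9 = $41,634. Book value $132,187.
Year 6: 5,736 × $9 = $51,624. Book value $80,563.

$51,624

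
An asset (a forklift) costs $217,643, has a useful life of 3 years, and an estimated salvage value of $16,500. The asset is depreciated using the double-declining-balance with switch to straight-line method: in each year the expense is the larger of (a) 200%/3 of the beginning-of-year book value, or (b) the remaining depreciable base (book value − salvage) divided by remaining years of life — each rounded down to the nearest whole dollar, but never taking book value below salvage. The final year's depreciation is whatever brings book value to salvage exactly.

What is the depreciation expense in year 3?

Depreciable base = $217,643 − $16,500 = $201,143.
Year 1: DB = ⌊$217,643 × 200%/3⌋ = $145,095; SL = ⌊$201,143/3⌋ = $67,047 → take DB $145,095. Book value $72,548.
Year 2: DB = ⌊$72,548 × 200%/3⌋ = $48,365; SL = ⌊$56,048/2⌋ = $28,024 → take DB $48,365. Book value $24,183.
Year 3 (final): $24,183 − $16,500 = $7,683. Book value $16,500.

$7,683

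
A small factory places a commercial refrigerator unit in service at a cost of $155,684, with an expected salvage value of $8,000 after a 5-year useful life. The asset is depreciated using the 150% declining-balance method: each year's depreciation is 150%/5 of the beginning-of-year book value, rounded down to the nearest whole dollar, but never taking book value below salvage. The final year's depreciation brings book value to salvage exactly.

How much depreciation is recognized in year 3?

$22,885

Depreciable base = $155,684 − $8,000 = $147,684.
Year 1: ⌊$155,684 × 150%/5⌋ = $46,705. Book value $108,979.
Year 2: ⌊$108,979 × 150%/5⌋ = $32,693. Book value $76,286.
Year 3: ⌊$76,286 × 150%/5⌋ = $22,885. Book value $53,401.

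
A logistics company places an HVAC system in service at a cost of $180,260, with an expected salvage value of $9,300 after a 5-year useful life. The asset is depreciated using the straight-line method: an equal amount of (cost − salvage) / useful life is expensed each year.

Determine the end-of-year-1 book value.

$146,068

Depreciable base = $180,260 − $9,300 = $170,960.
Annual expense = $170,960 / 5 = $34,192.
End of year 1: book value $146,068.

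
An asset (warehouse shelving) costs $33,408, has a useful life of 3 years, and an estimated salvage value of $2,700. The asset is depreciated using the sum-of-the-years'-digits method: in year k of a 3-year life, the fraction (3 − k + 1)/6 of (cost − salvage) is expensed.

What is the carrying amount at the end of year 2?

Depreciable base = $33,408 − $2,700 = $30,708.
Sum of the years' digits = 3+2+1 = 6.
Year 1: $30,708 × 3/6 = $15,354. Book value $18,054.
Year 2: $30,708 × 2/6 = $10,236. Book value $7,818.

$7,818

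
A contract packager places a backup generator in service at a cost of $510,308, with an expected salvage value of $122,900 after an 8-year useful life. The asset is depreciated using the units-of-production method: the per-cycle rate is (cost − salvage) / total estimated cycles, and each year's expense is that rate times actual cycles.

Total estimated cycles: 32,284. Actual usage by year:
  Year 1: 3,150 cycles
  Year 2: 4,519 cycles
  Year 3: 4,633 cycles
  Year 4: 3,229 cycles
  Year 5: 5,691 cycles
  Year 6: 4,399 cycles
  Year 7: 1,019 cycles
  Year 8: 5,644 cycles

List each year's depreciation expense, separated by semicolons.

Depreciable base = $510,308 − $122,900 = $387,408.
Rate = $387,408 / 32,284 cycles = $12 per cycle.
Year 1: 3,150 × $12 = $37,800. Book value $472,508.
Year 2: 4,519 × $12 = $54,228. Book value $418,280.
Year 3: 4,633 × $12 = $55,596. Book value $362,684.
Year 4: 3,229 × $12 = $38,748. Book value $323,936.
Year 5: 5,691 × $12 = $68,292. Book value $255,644.
Year 6: 4,399 × $12 = $52,788. Book value $202,856.
Year 7: 1,019 × $12 = $12,228. Book value $190,628.
Year 8: 5,644 × $12 = $67,728. Book value $122,900.

$37,800; $54,228; $55,596; $38,748; $68,292; $52,788; $12,228; $67,728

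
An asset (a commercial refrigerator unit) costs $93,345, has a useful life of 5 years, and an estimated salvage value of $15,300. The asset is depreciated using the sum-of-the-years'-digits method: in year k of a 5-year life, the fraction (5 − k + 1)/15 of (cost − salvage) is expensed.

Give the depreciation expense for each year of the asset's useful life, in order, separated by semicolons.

$26,015; $20,812; $15,609; $10,406; $5,203

Depreciable base = $93,345 − $15,300 = $78,045.
Sum of the years' digits = 5+4+3+2+1 = 15.
Year 1: $78,045 × 5/15 = $26,015. Book value $67,330.
Year 2: $78,045 × 4/15 = $20,812. Book value $46,518.
Year 3: $78,045 × 3/15 = $15,609. Book value $30,909.
Year 4: $78,045 × 2/15 = $10,406. Book value $20,503.
Year 5: $78,045 × 1/15 = $5,203. Book value $15,300.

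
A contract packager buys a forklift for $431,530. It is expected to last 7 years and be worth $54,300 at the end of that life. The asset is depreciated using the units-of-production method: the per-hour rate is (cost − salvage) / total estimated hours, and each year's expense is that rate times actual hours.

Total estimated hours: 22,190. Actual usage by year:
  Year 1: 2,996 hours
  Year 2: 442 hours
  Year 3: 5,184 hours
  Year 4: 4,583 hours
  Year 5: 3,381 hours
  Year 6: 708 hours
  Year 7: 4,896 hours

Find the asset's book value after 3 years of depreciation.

$284,956

Depreciable base = $431,530 − $54,300 = $377,230.
Rate = $377,230 / 22,190 hours = $17 per hour.
Year 1: 2,996 × $17 = $50,932. Book value $380,598.
Year 2: 442 × $17 = $7,514. Book value $373,084.
Year 3: 5,184 × $17 = $88,128. Book value $284,956.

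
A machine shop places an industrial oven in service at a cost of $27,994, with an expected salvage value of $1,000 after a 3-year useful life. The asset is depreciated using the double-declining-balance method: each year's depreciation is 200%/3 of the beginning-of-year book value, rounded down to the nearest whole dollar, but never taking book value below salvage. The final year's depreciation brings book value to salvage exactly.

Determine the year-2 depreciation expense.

Depreciable base = $27,994 − $1,000 = $26,994.
Year 1: ⌊$27,994 × 200%/3⌋ = $18,662. Book value $9,332.
Year 2: ⌊$9,332 × 200%/3⌋ = $6,221. Book value $3,111.

$6,221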